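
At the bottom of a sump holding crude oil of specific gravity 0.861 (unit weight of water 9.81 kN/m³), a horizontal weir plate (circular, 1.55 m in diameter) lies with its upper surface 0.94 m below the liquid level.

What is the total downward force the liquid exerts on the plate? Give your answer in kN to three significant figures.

F ≈ 15.0 kN

γ = 0.861 × 9.81 = 8.44641 kN/m³.
The plate is horizontal, so pressure is uniform at p = γ·h = 8.44641 × 0.94 = 7.93963 kN/m².
A = π(0.775)² = 1.88692 m².
F = p·A = 7.93963 × 1.88692 = 14.9814 kN.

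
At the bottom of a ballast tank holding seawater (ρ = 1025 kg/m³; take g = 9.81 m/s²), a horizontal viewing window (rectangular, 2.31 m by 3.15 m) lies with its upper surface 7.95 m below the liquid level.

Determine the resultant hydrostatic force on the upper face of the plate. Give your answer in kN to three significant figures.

F ≈ 582 kN

γ = ρg = 1025 × 9.81 / 1000 = 10.05525 kN/m³.
The plate is horizontal, so pressure is uniform at p = γ·h = 10.05525 × 7.95 = 79.9392 kN/m².
A = 2.31 × 3.15 = 7.2765 m².
F = p·A = 79.9392 × 7.2765 = 581.678 kN.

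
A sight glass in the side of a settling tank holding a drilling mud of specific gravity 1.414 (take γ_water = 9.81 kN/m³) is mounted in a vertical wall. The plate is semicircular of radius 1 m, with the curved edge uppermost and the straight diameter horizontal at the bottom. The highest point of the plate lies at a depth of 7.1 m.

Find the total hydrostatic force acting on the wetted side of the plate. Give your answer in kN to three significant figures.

F ≈ 167 kN

γ = 1.414 × 9.81 = 13.87134 kN/m³.
The centroid lies 4r/(3π) = 0.424413 m above the diameter, so r − 4r/(3π) = 1 − 0.424413 = 0.575587 m below the topmost point, so the centroid depth is h_c = 7.1 + 0.575587 = 7.67559 m.
A = πr²/2 = π × 1²/2 = 1.5708 m².
Resultant F = γ·h_c·A = 13.87134 × 7.67559 × 1.5708 = 167.244 kN.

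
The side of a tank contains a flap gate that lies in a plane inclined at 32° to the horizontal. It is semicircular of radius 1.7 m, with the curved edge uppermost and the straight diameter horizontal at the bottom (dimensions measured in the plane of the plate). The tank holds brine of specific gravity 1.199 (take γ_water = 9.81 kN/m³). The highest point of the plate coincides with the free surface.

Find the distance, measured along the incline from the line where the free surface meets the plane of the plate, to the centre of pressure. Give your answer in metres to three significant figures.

y_p = 1.18 m

γ = 1.199 × 9.81 = 11.76219 kN/m³.
Let θ = 32° be the plate's angle to the horizontal; measure y along the incline from where the plane meets the free surface. Vertical depth h = y·sinθ with sinθ = 0.529919.
The centroid lies 4r/(3π) = 0.721502 m above the diameter, so r − 4r/(3π) = 1.7 − 0.721502 = 0.978498 m below the topmost point, so y_c = 0.978498 m and h_c = 0.978498 × 0.529919 = 0.518525 m.
A = πr²/2 = π × 1.7²/2 = 4.5396 m².
Resultant F = γ·h_c·A = 11.76219 × 0.518525 × 4.5396 = 27.687 kN.
I_c = (π/8 − 8/(9π))·r⁴ = 0.109757 × 1.7⁴ = 0.916701 m⁴.
Centre of pressure: y_p = y_c + I_c/(y_c·A) = 0.978498 + 0.916701/(0.978498 × 4.5396) = 0.978498 + 0.206372 = 1.18487 m along the plane.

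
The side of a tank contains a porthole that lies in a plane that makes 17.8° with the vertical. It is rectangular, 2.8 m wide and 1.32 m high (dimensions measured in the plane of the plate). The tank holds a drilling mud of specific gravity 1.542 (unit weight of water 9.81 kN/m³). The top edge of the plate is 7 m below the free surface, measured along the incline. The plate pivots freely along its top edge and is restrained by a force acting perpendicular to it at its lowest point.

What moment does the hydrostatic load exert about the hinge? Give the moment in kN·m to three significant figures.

γ = 1.542 × 9.81 = 15.12702 kN/m³.
The plate makes 17.8° with the vertical, i.e. θ = 90° − 17.8° = 72.2° to the horizontal. Measuring y along the incline from the free-surface line, vertical depth h = y·sinθ with sinθ = 0.952129.
The centroid lies 1.32/2 = 0.66 m below the top edge, so y_c = 7 + 0.66 = 7.66 m and h_c = 7.66 × 0.952129 = 7.29331 m.
A = 2.8 × 1.32 = 3.696 m².
Resultant F = γ·h_c·A = 15.12702 × 7.29331 × 3.696 = 407.765 kN.
I_c = b·h³/12 = 2.8 × 1.32³/12 = 0.536659 m⁴.
Centre of pressure: y_p = y_c + I_c/(y_c·A) = 7.66 + 0.536659/(7.66 × 3.696) = 7.66 + 0.0189556 = 7.67896 m along the plane.
The resultant acts 0.66 + 0.0189556 = 0.678956 m (along the plate) below the hinge at the top edge, so the moment about the hinge is M = F × 0.678956 = 407.765 × 0.678956 = 276.854 kN·m.

M ≈ 277 kN·m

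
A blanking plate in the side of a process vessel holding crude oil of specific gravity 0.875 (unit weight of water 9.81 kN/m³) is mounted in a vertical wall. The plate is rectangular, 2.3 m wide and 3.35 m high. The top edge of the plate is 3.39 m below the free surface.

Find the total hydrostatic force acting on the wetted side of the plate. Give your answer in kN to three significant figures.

F ≈ 335 kN

γ = 0.875 × 9.81 = 8.58375 kN/m³.
The centroid lies 3.35/2 = 1.675 m below the top edge, so the centroid depth is h_c = 3.39 + 1.675 = 5.065 m.
A = 2.3 × 3.35 = 7.705 m².
Resultant F = γ·h_c·A = 8.58375 × 5.065 × 7.705 = 334.988 kN.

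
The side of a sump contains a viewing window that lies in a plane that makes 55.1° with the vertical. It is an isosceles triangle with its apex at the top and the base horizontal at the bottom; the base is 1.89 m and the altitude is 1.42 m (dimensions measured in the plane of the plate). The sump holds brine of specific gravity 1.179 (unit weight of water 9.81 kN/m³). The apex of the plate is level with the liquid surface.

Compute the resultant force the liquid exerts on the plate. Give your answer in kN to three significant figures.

F ≈ 8.41 kN

γ = 1.179 × 9.81 = 11.56599 kN/m³.
The plate makes 55.1° with the vertical, i.e. θ = 90° − 55.1° = 34.9° to the horizontal. Measuring y along the incline from the free-surface line, vertical depth h = y·sinθ with sinθ = 0.572146.
With the apex up, the centroid sits 2h/3 = 2 × 1.42/3 = 0.946667 m below the apex, so y_c = 0.946667 m and h_c = 0.946667 × 0.572146 = 0.541632 m.
A = ½ × 1.89 × 1.42 = 1.3419 m².
Resultant F = γ·h_c·A = 11.56599 × 0.541632 × 1.3419 = 8.40635 kN.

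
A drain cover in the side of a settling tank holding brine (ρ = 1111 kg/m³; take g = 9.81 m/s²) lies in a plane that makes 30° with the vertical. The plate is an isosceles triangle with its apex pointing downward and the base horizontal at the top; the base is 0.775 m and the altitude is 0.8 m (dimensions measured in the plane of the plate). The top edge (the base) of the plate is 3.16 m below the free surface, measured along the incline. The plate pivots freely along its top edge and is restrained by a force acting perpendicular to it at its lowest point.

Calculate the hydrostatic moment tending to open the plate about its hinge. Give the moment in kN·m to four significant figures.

γ = ρg = 1111 × 9.81 / 1000 = 10.89891 kN/m³.
The plate makes 30° with the vertical, i.e. θ = 90° − 30° = 60° to the horizontal. Measuring y along the incline from the free-surface line, vertical depth h = y·sinθ with sinθ = 0.866025.
With the apex down, the centroid sits h/3 = 0.8/3 = 0.266667 m below the base (the top edge), so y_c = 3.16 + 0.266667 = 3.42667 m and h_c = 3.42667 × 0.866025 = 2.96758 m.
A = ½ × 0.775 × 0.8 = 0.31 m².
Resultant F = γ·h_c·A = 10.89891 × 2.96758 × 0.31 = 10.0265 kN.
I_c = b·h³/36 = 0.775 × 0.8³/36 = 0.0110222 m⁴.
Centre of pressure: y_p = y_c + I_c/(y_c·A) = 3.42667 + 0.0110222/(3.42667 × 0.31) = 3.42667 + 0.0103761 = 3.43705 m along the plane.
The resultant acts 0.266667 + 0.0103761 = 0.277043 m (along the plate) below the hinge at the top edge, so the moment about the hinge is M = F × 0.277043 = 10.0265 × 0.277043 = 2.77777 kN·m.

M ≈ 2.778 kN·m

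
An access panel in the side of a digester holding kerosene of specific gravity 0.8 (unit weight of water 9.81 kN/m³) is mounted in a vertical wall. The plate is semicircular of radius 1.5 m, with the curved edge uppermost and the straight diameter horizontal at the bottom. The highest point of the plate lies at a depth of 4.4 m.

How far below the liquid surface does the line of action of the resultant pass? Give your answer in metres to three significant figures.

h_p = 5.29 m

γ = 0.8 × 9.81 = 7.848 kN/m³.
The centroid lies 4r/(3π) = 0.63662 m above the diameter, so r − 4r/(3π) = 1.5 − 0.63662 = 0.86338 m below the topmost point, so the centroid depth is h_c = 4.4 + 0.86338 = 5.26338 m.
A = πr²/2 = π × 1.5²/2 = 3.53429 m².
Resultant F = γ·h_c·A = 7.848 × 5.26338 × 3.53429 = 145.991 kN.
I_c = (π/8 − 8/(9π))·r⁴ = 0.109757 × 1.5⁴ = 0.555645 m⁴.
Centre of pressure: y_p = y_c + I_c/(y_c·A) = 5.26338 + 0.555645/(5.26338 × 3.53429) = 5.26338 + 0.0298697 = 5.29325 m along the plane.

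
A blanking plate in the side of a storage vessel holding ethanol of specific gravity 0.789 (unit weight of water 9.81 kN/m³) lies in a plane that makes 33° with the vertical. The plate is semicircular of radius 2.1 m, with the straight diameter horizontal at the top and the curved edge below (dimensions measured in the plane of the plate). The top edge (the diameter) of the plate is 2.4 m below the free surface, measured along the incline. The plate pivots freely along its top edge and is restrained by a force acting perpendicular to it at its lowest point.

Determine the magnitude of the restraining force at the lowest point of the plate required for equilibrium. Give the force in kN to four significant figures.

P ≈ 69.41 kN

γ = 0.789 × 9.81 = 7.74009 kN/m³.
The plate makes 33° with the vertical, i.e. θ = 90° − 33° = 57° to the horizontal. Measuring y along the incline from the free-surface line, vertical depth h = y·sinθ with sinθ = 0.838671.
The centroid of a semicircle lies 4r/(3π) = 0.891268 m from the diameter, here below the top edge, so y_c = 2.4 + 0.891268 = 3.29127 m and h_c = 3.29127 × 0.838671 = 2.76029 m.
A = πr²/2 = π × 2.1²/2 = 6.92721 m².
Resultant F = γ·h_c·A = 7.74009 × 2.76029 × 6.92721 = 147.999 kN.
I_c = (π/8 − 8/(9π))·r⁴ = 0.109757 × 2.1⁴ = 2.13457 m⁴.
Centre of pressure: y_p = y_c + I_c/(y_c·A) = 3.29127 + 2.13457/(3.29127 × 6.92721) = 3.29127 + 0.0936243 = 3.38489 m along the plane.
The resultant acts 0.891268 + 0.0936243 = 0.984892 m (along the plate) below the hinge at the top edge, so the moment about the hinge is M = F × 0.984892 = 147.999 × 0.984892 = 145.763 kN·m.
A normal force at the bottom, 2.1 m from the hinge, must supply this moment: P = 145.763/2.1 = 69.411 kN.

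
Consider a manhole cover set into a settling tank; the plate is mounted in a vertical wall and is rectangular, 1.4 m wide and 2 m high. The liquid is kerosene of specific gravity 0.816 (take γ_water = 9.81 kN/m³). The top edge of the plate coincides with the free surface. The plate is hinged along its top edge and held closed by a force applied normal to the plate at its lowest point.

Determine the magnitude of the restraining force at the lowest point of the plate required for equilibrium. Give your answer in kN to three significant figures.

γ = 0.816 × 9.81 = 8.00496 kN/m³.
The centroid lies 2/2 = 1 m below the top edge, so the centroid depth is h_c = 1 m.
A = 1.4 × 2 = 2.8 m².
Resultant F = γ·h_c·A = 8.00496 × 1 × 2.8 = 22.4139 kN.
I_c = b·h³/12 = 1.4 × 2³/12 = 0.933333 m⁴.
Centre of pressure: y_p = y_c + I_c/(y_c·A) = 1 + 0.933333/(1 × 2.8) = 1 + 0.333333 = 1.33333 m along the plane.
The resultant acts 1 + 0.333333 = 1.33333 m (along the plate) below the hinge at the top edge, so the moment about the hinge is M = F × 1.33333 = 22.4139 × 1.33333 = 29.8851 kN·m.
A normal force at the bottom, 2 m from the hinge, must supply this moment: P = 29.8851/2 = 14.9426 kN.

P ≈ 14.9 kN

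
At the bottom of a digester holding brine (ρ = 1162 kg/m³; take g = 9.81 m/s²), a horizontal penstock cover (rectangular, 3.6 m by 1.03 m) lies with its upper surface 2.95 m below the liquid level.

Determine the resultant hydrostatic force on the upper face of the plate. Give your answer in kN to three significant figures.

γ = ρg = 1162 × 9.81 / 1000 = 11.39922 kN/m³.
The plate is horizontal, so pressure is uniform at p = γ·h = 11.39922 × 2.95 = 33.6277 kN/m².
A = 3.6 × 1.03 = 3.708 m².
F = p·A = 33.6277 × 3.708 = 124.692 kN.

F ≈ 125 kN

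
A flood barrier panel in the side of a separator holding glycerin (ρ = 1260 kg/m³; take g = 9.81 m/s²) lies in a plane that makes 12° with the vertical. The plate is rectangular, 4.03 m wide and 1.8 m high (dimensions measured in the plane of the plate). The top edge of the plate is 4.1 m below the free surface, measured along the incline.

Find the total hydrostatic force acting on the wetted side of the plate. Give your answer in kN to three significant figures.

F ≈ 439 kN

γ = ρg = 1260 × 9.81 / 1000 = 12.3606 kN/m³.
The plate makes 12° with the vertical, i.e. θ = 90° − 12° = 78° to the horizontal. Measuring y along the incline from the free-surface line, vertical depth h = y·sinθ with sinθ = 0.978148.
The centroid lies 1.8/2 = 0.9 m below the top edge, so y_c = 4.1 + 0.9 = 5 m and h_c = 5 × 0.978148 = 4.89074 m.
A = 4.03 × 1.8 = 7.254 m².
Resultant F = γ·h_c·A = 12.3606 × 4.89074 × 7.254 = 438.522 kN.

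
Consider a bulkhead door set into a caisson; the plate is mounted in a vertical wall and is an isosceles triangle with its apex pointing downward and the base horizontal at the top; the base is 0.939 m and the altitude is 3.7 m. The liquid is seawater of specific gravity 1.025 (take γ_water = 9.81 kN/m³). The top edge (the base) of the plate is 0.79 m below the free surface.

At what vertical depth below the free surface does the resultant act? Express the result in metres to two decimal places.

h_p = 2.40 m

γ = 1.025 × 9.81 = 10.05525 kN/m³.
With the apex down, the centroid sits h/3 = 3.7/3 = 1.23333 m below the base (the top edge), so the centroid depth is h_c = 0.79 + 1.23333 = 2.02333 m.
A = ½ × 0.939 × 3.7 = 1.73715 m².
Resultant F = γ·h_c·A = 10.05525 × 2.02333 × 1.73715 = 35.3425 kN.
I_c = b·h³/36 = 0.939 × 3.7³/36 = 1.3212 m⁴.
Centre of pressure: y_p = y_c + I_c/(y_c·A) = 2.02333 + 1.3212/(2.02333 × 1.73715) = 2.02333 + 0.375893 = 2.39922 m along the plane.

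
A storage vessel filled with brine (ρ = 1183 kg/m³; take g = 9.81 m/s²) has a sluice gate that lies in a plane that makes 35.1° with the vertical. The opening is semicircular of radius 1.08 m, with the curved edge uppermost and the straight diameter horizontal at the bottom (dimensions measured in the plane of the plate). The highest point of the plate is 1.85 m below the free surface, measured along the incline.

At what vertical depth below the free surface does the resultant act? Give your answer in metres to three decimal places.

h_p = 2.049 m

γ = ρg = 1183 × 9.81 / 1000 = 11.60523 kN/m³.
The plate makes 35.1° with the vertical, i.e. θ = 90° − 35.1° = 54.9° to the horizontal. Measuring y along the incline from the free-surface line, vertical depth h = y·sinθ with sinθ = 0.818150.
The centroid lies 4r/(3π) = 0.458366 m above the diameter, so r − 4r/(3π) = 1.08 − 0.458366 = 0.621634 m below the topmost point, so y_c = 1.85 + 0.621634 = 2.47163 m and h_c = 2.47163 × 0.818150 = 2.02216 m.
A = πr²/2 = π × 1.08²/2 = 1.83218 m².
Resultant F = γ·h_c·A = 11.60523 × 2.02216 × 1.83218 = 42.9969 kN.
I_c = (π/8 − 8/(9π))·r⁴ = 0.109757 × 1.08⁴ = 0.149323 m⁴.
Centre of pressure: y_p = y_c + I_c/(y_c·A) = 2.47163 + 0.149323/(2.47163 × 1.83218) = 2.47163 + 0.0329743 = 2.5046 m along the plane.
Vertically, h_p = y_p·sinθ = 2.5046 × 0.818150 = 2.04914 m.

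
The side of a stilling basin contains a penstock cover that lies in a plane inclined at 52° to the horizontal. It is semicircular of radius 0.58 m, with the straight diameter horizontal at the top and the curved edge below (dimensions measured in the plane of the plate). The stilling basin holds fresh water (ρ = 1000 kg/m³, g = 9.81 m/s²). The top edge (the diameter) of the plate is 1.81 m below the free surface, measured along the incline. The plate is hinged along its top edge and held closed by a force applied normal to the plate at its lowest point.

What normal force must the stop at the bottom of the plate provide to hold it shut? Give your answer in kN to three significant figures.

γ = ρg = 1000 × 9.81 = 9810 N/m³ = 9.81 kN/m³.
Let θ = 52° be the plate's angle to the horizontal; measure y along the incline from where the plane meets the free surface. Vertical depth h = y·sinθ with sinθ = 0.788011.
The centroid of a semicircle lies 4r/(3π) = 0.24616 m from the diameter, here below the top edge, so y_c = 1.81 + 0.24616 = 2.05616 m and h_c = 2.05616 × 0.788011 = 1.62028 m.
A = πr²/2 = π × 0.58²/2 = 0.528416 m².
Resultant F = γ·h_c·A = 9.81 × 1.62028 × 0.528416 = 8.39914 kN.
I_c = (π/8 − 8/(9π))·r⁴ = 0.109757 × 0.58⁴ = 0.0124206 m⁴.
Centre of pressure: y_p = y_c + I_c/(y_c·A) = 2.05616 + 0.0124206/(2.05616 × 0.528416) = 2.05616 + 0.0114317 = 2.06759 m along the plane.
The resultant acts 0.24616 + 0.0114317 = 0.257592 m (along the plate) below the hinge at the top edge, so the moment about the hinge is M = F × 0.257592 = 8.39914 × 0.257592 = 2.16355 kN·m.
A normal force at the bottom, 0.58 m from the hinge, must supply this moment: P = 2.16355/0.58 = 3.73026 kN.

P ≈ 3.73 kN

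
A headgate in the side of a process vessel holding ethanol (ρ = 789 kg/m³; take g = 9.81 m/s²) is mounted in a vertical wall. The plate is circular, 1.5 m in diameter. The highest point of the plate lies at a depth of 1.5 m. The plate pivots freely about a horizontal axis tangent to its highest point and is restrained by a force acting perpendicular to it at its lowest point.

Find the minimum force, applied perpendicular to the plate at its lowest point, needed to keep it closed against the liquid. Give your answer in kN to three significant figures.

γ = ρg = 789 × 9.81 / 1000 = 7.74009 kN/m³.
The centroid is at the centre, 0.75 m below the top of the plate, so the centroid depth is h_c = 1.5 + 0.75 = 2.25 m.
A = π(0.75)² = 1.76715 m².
Resultant F = γ·h_c·A = 7.74009 × 2.25 × 1.76715 = 30.7753 kN.
I_c = πr⁴/4 = π × 0.75⁴/4 = 0.248505 m⁴.
Centre of pressure: y_p = y_c + I_c/(y_c·A) = 2.25 + 0.248505/(2.25 × 1.76715) = 2.25 + 0.0624999 = 2.3125 m along the plane.
The resultant acts 0.75 + 0.0624999 = 0.8125 m (along the plate) below the hinge at the top edge, so the moment about the hinge is M = F × 0.8125 = 30.7753 × 0.8125 = 25.0049 kN·m.
A normal force at the bottom, 1.5 m from the hinge, must supply this moment: P = 25.0049/1.5 = 16.6699 kN.

P ≈ 16.7 kN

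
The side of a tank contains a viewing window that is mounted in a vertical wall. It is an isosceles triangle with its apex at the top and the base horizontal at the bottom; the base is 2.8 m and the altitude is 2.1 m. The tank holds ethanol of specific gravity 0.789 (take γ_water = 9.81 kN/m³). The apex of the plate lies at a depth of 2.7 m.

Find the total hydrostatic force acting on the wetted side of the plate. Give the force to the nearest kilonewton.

F ≈ 93 kN

γ = 0.789 × 9.81 = 7.74009 kN/m³.
With the apex up, the centroid sits 2h/3 = 2 × 2.1/3 = 1.4 m below the apex, so the centroid depth is h_c = 2.7 + 1.4 = 4.1 m.
A = ½ × 2.8 × 2.1 = 2.94 m².
Resultant F = γ·h_c·A = 7.74009 × 4.1 × 2.94 = 93.299 kN.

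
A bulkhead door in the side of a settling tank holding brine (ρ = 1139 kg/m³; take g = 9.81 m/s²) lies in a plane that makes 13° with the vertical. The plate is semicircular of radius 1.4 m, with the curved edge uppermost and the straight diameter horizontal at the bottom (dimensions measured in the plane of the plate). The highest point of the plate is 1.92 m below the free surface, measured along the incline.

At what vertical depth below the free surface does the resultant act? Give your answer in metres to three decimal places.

γ = ρg = 1139 × 9.81 / 1000 = 11.17359 kN/m³.
The plate makes 13° with the vertical, i.e. θ = 90° − 13° = 77° to the horizontal. Measuring y along the incline from the free-surface line, vertical depth h = y·sinθ with sinθ = 0.974370.
The centroid lies 4r/(3π) = 0.594178 m above the diameter, so r − 4r/(3π) = 1.4 − 0.594178 = 0.805822 m below the topmost point, so y_c = 1.92 + 0.805822 = 2.72582 m and h_c = 2.72582 × 0.974370 = 2.65596 m.
A = πr²/2 = π × 1.4²/2 = 3.07876 m².
Resultant F = γ·h_c·A = 11.17359 × 2.65596 × 3.07876 = 91.3672 kN.
I_c = (π/8 − 8/(9π))·r⁴ = 0.109757 × 1.4⁴ = 0.421642 m⁴.
Centre of pressure: y_p = y_c + I_c/(y_c·A) = 2.72582 + 0.421642/(2.72582 × 3.07876) = 2.72582 + 0.0502425 = 2.77606 m along the plane.
Vertically, h_p = y_p·sinθ = 2.77606 × 0.974370 = 2.70491 m.

h_p = 2.705 m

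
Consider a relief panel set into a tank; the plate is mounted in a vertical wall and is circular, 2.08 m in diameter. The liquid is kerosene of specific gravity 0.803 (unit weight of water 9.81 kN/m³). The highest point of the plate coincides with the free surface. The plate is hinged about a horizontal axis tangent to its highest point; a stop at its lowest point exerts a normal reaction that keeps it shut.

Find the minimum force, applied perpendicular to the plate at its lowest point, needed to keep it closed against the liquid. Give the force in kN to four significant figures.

γ = 0.803 × 9.81 = 7.87743 kN/m³.
The centroid is at the centre, 1.04 m below the top of the plate, so the centroid depth is h_c = 1.04 m.
A = π(1.04)² = 3.39795 m².
Resultant F = γ·h_c·A = 7.87743 × 1.04 × 3.39795 = 27.8378 kN.
I_c = πr⁴/4 = π × 1.04⁴/4 = 0.918805 m⁴.
Centre of pressure: y_p = y_c + I_c/(y_c·A) = 1.04 + 0.918805/(1.04 × 3.39795) = 1.04 + 0.26 = 1.3 m along the plane.
The resultant acts 1.04 + 0.26 = 1.3 m (along the plate) below the hinge at the top edge, so the moment about the hinge is M = F × 1.3 = 27.8378 × 1.3 = 36.1891 kN·m.
A normal force at the bottom, 2.08 m from the hinge, must supply this moment: P = 36.1891/2.08 = 17.3986 kN.

P ≈ 17.40 kN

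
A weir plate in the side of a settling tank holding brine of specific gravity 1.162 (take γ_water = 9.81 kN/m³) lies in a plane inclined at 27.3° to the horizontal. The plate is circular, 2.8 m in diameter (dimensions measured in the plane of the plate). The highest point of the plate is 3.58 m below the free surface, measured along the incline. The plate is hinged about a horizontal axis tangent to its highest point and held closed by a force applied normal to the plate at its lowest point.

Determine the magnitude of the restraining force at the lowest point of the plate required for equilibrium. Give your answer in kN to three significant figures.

γ = 1.162 × 9.81 = 11.39922 kN/m³.
Let θ = 27.3° be the plate's angle to the horizontal; measure y along the incline from where the plane meets the free surface. Vertical depth h = y·sinθ with sinθ = 0.458650.
The centroid is at the centre, 1.4 m below the top of the plate, so y_c = 3.58 + 1.4 = 4.98 m and h_c = 4.98 × 0.458650 = 2.28408 m.
A = π(1.4)² = 6.15752 m².
Resultant F = γ·h_c·A = 11.39922 × 2.28408 × 6.15752 = 160.322 kN.
I_c = πr⁴/4 = π × 1.4⁴/4 = 3.01719 m⁴.
Centre of pressure: y_p = y_c + I_c/(y_c·A) = 4.98 + 3.01719/(4.98 × 6.15752) = 4.98 + 0.0983937 = 5.07839 m along the plane.
The resultant acts 1.4 + 0.0983937 = 1.49839 m (along the plate) below the hinge at the top edge, so the moment about the hinge is M = F × 1.49839 = 160.322 × 1.49839 = 240.225 kN·m.
A normal force at the bottom, 2.8 m from the hinge, must supply this moment: P = 240.225/2.8 = 85.7946 kN.

P ≈ 85.8 kN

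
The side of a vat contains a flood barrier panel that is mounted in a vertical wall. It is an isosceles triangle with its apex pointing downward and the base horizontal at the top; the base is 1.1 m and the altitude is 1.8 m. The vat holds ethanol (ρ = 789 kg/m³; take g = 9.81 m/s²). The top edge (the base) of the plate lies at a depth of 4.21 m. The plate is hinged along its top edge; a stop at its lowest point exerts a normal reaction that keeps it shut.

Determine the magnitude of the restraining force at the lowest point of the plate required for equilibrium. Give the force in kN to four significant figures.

P ≈ 13.05 kN

γ = ρg = 789 × 9.81 / 1000 = 7.74009 kN/m³.
With the apex down, the centroid sits h/3 = 1.8/3 = 0.6 m below the base (the top edge), so the centroid depth is h_c = 4.21 + 0.6 = 4.81 m.
A = ½ × 1.1 × 1.8 = 0.99 m².
Resultant F = γ·h_c·A = 7.74009 × 4.81 × 0.99 = 36.8575 kN.
I_c = b·h³/36 = 1.1 × 1.8³/36 = 0.1782 m⁴.
Centre of pressure: y_p = y_c + I_c/(y_c·A) = 4.81 + 0.1782/(4.81 × 0.99) = 4.81 + 0.037422 = 4.84742 m along the plane.
The resultant acts 0.6 + 0.037422 = 0.637422 m (along the plate) below the hinge at the top edge, so the moment about the hinge is M = F × 0.637422 = 36.8575 × 0.637422 = 23.4938 kN·m.
A normal force at the bottom, 1.8 m from the hinge, must supply this moment: P = 23.4938/1.8 = 13.0521 kN.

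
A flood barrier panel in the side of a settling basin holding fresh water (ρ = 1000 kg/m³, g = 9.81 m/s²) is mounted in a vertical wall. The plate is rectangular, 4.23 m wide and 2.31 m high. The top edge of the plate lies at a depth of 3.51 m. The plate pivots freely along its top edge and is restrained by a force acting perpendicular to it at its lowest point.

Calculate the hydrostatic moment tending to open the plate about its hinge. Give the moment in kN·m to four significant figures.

M ≈ 559.1 kN·m

γ = ρg = 1000 × 9.81 = 9810 N/m³ = 9.81 kN/m³.
The centroid lies 2.31/2 = 1.155 m below the top edge, so the centroid depth is h_c = 3.51 + 1.155 = 4.665 m.
A = 4.23 × 2.31 = 9.7713 m².
Resultant F = γ·h_c·A = 9.81 × 4.665 × 9.7713 = 447.17 kN.
I_c = b·h³/12 = 4.23 × 2.31³/12 = 4.34505 m⁴.
Centre of pressure: y_p = y_c + I_c/(y_c·A) = 4.665 + 4.34505/(4.665 × 9.7713) = 4.665 + 0.0953215 = 4.76032 m along the plane.
The resultant acts 1.155 + 0.0953215 = 1.25032 m (along the plate) below the hinge at the top edge, so the moment about the hinge is M = F × 1.25032 = 447.17 × 1.25032 = 559.106 kN·m.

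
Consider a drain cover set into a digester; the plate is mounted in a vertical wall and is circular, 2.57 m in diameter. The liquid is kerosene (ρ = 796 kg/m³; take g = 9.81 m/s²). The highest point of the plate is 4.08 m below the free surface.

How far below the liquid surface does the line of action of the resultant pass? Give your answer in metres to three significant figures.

h_p = 5.44 m

γ = ρg = 796 × 9.81 / 1000 = 7.80876 kN/m³.
The centroid is at the centre, 1.285 m below the top of the plate, so the centroid depth is h_c = 4.08 + 1.285 = 5.365 m.
A = π(1.285)² = 5.18748 m².
Resultant F = γ·h_c·A = 7.80876 × 5.365 × 5.18748 = 217.324 kN.
I_c = πr⁴/4 = π × 1.285⁴/4 = 2.14142 m⁴.
Centre of pressure: y_p = y_c + I_c/(y_c·A) = 5.365 + 2.14142/(5.365 × 5.18748) = 5.365 + 0.0769442 = 5.44194 m along the plane.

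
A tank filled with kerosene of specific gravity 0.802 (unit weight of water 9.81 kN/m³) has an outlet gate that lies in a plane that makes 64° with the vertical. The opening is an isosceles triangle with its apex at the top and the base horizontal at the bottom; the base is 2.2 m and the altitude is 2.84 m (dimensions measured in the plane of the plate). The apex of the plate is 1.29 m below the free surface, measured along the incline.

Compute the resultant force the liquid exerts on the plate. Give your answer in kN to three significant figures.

γ = 0.802 × 9.81 = 7.86762 kN/m³.
The plate makes 64° with the vertical, i.e. θ = 90° − 64° = 26° to the horizontal. Measuring y along the incline from the free-surface line, vertical depth h = y·sinθ with sinθ = 0.438371.
With the apex up, the centroid sits 2h/3 = 2 × 2.84/3 = 1.89333 m below the apex, so y_c = 1.29 + 1.89333 = 3.18333 m and h_c = 3.18333 × 0.438371 = 1.39548 m.
A = ½ × 2.2 × 2.84 = 3.124 m².
Resultant F = γ·h_c·A = 7.86762 × 1.39548 × 3.124 = 34.2987 kN.

F ≈ 34.3 kN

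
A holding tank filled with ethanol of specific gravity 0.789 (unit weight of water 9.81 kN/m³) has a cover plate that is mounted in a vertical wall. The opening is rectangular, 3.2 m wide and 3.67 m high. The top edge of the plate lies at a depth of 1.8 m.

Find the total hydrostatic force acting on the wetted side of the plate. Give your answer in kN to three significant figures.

γ = 0.789 × 9.81 = 7.74009 kN/m³.
The centroid lies 3.67/2 = 1.835 m below the top edge, so the centroid depth is h_c = 1.8 + 1.835 = 3.635 m.
A = 3.2 × 3.67 = 11.744 m².
Resultant F = γ·h_c·A = 7.74009 × 3.635 × 11.744 = 330.42 kN.

F ≈ 330 kN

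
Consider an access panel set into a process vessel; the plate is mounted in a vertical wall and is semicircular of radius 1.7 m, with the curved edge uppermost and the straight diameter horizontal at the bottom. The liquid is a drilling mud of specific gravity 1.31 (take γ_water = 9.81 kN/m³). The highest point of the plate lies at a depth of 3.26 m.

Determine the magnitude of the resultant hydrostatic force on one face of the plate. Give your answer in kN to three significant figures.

γ = 1.31 × 9.81 = 12.8511 kN/m³.
The centroid lies 4r/(3π) = 0.721502 m above the diameter, so r − 4r/(3π) = 1.7 − 0.721502 = 0.978498 m below the topmost point, so the centroid depth is h_c = 3.26 + 0.978498 = 4.2385 m.
A = πr²/2 = π × 1.7²/2 = 4.5396 m².
Resultant F = γ·h_c·A = 12.8511 × 4.2385 × 4.5396 = 247.269 kN.

F ≈ 247 kN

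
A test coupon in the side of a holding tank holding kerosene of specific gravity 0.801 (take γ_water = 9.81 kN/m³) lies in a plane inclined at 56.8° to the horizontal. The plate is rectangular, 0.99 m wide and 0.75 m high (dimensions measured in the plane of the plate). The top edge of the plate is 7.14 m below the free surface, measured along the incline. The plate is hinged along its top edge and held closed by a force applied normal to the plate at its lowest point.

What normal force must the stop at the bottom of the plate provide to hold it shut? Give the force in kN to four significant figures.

γ = 0.801 × 9.81 = 7.85781 kN/m³.
Let θ = 56.8° be the plate's angle to the horizontal; measure y along the incline from where the plane meets the free surface. Vertical depth h = y·sinθ with sinθ = 0.836764.
The centroid lies 0.75/2 = 0.375 m below the top edge, so y_c = 7.14 + 0.375 = 7.515 m and h_c = 7.515 × 0.836764 = 6.28828 m.
A = 0.99 × 0.75 = 0.7425 m².
Resultant F = γ·h_c·A = 7.85781 × 6.28828 × 0.7425 = 36.6885 kN.
I_c = b·h³/12 = 0.99 × 0.75³/12 = 0.0348047 m⁴.
Centre of pressure: y_p = y_c + I_c/(y_c·A) = 7.515 + 0.0348047/(7.515 × 0.7425) = 7.515 + 0.00623753 = 7.52124 m along the plane.
The resultant acts 0.375 + 0.00623753 = 0.381238 m (along the plate) below the hinge at the top edge, so the moment about the hinge is M = F × 0.381238 = 36.6885 × 0.381238 = 13.9871 kN·m.
A normal force at the bottom, 0.75 m from the hinge, must supply this moment: P = 13.9871/0.75 = 18.6495 kN.

P ≈ 18.65 kN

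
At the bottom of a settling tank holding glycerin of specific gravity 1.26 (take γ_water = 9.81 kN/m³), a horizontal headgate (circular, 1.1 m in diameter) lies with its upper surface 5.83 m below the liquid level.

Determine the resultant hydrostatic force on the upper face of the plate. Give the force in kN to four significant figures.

F ≈ 68.48 kN

γ = 1.26 × 9.81 = 12.3606 kN/m³.
The plate is horizontal, so pressure is uniform at p = γ·h = 12.3606 × 5.83 = 72.0623 kN/m².
A = π(0.55)² = 0.950332 m².
F = p·A = 72.0623 × 0.950332 = 68.4831 kN.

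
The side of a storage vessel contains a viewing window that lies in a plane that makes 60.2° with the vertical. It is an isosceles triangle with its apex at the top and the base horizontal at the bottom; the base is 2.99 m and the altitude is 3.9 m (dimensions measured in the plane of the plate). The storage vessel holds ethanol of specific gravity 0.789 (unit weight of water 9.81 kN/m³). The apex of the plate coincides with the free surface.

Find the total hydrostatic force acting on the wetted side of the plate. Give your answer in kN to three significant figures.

γ = 0.789 × 9.81 = 7.74009 kN/m³.
The plate makes 60.2° with the vertical, i.e. θ = 90° − 60.2° = 29.8° to the horizontal. Measuring y along the incline from the free-surface line, vertical depth h = y·sinθ with sinθ = 0.496974.
With the apex up, the centroid sits 2h/3 = 2 × 3.9/3 = 2.6 m below the apex, so y_c = 2.6 m and h_c = 2.6 × 0.496974 = 1.29213 m.
A = ½ × 2.99 × 3.9 = 5.8305 m².
Resultant F = γ·h_c·A = 7.74009 × 1.29213 × 5.8305 = 58.312 kN.

F ≈ 58.3 kN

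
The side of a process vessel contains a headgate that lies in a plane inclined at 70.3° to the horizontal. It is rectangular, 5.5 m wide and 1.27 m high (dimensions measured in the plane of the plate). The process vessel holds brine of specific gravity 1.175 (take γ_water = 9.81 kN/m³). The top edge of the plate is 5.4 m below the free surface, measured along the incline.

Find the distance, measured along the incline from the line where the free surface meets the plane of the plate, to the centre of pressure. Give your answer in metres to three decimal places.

γ = 1.175 × 9.81 = 11.52675 kN/m³.
Let θ = 70.3° be the plate's angle to the horizontal; measure y along the incline from where the plane meets the free surface. Vertical depth h = y·sinθ with sinθ = 0.941471.
The centroid lies 1.27/2 = 0.635 m below the top edge, so y_c = 5.4 + 0.635 = 6.035 m and h_c = 6.035 × 0.941471 = 5.68178 m.
A = 5.5 × 1.27 = 6.985 m².
Resultant F = γ·h_c·A = 11.52675 × 5.68178 × 6.985 = 457.465 kN.
I_c = b·h³/12 = 5.5 × 1.27³/12 = 0.938842 m⁴.
Centre of pressure: y_p = y_c + I_c/(y_c·A) = 6.035 + 0.938842/(6.035 × 6.985) = 6.035 + 0.0222715 = 6.05727 m along the plane.

y_p = 6.057 m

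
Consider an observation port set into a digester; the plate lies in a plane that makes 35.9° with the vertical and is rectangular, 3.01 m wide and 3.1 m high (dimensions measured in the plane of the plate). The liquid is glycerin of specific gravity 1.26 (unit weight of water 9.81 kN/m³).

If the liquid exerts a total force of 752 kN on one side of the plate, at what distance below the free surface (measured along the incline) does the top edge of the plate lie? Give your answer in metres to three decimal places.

γ = 1.26 × 9.81 = 12.3606 kN/m³.
A = 3.01 × 3.1 = 9.331 m².
From F = γ·h_c·A, the centroid depth is h_c = 752/(12.3606 × 9.331) = 6.52004 m.
The plate makes 35.9° with the vertical, i.e. θ = 90° − 35.9° = 54.1° to the horizontal. Measuring y along the incline from the free-surface line, vertical depth h = y·sinθ with sinθ = 0.810042.
Along the incline, y_c = h_c/sinθ = 6.52004/0.810042 = 8.04901 m.
The centroid lies 3.1/2 = 1.55 m below the top edge, so the top edge sits at y_top = 8.04901 − 1.55 = 6.49901 m along the incline.

y_top ≈ 6.499 m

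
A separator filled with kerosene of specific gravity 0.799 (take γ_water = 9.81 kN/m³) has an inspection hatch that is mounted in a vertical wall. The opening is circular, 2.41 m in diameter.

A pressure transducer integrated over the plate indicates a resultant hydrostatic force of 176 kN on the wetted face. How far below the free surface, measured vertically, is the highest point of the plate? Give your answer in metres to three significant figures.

γ = 0.799 × 9.81 = 7.83819 kN/m³.
A = π(1.205)² = 4.56167 m².
From F = γ·h_c·A, the centroid depth is h_c = 176/(7.83819 × 4.56167) = 4.92236 m.
The centroid is at the centre, 1.205 m below the top of the plate, so the highest point sits at h_top = 4.92236 − 1.205 = 3.71736 m below the surface.

d_top ≈ 3.72 m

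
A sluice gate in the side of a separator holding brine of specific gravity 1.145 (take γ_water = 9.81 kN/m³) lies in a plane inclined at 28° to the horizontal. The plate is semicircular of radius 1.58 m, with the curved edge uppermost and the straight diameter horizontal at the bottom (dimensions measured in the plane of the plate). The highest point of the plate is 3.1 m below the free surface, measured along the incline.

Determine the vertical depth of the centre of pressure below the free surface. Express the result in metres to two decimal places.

γ = 1.145 × 9.81 = 11.23245 kN/m³.
Let θ = 28° be the plate's angle to the horizontal; measure y along the incline from where the plane meets the free surface. Vertical depth h = y·sinθ with sinθ = 0.469472.
The centroid lies 4r/(3π) = 0.670573 m above the diameter, so r − 4r/(3π) = 1.58 − 0.670573 = 0.909427 m below the topmost point, so y_c = 3.1 + 0.909427 = 4.00943 m and h_c = 4.00943 × 0.469472 = 1.88232 m.
A = πr²/2 = π × 1.58²/2 = 3.92134 m².
Resultant F = γ·h_c·A = 11.23245 × 1.88232 × 3.92134 = 82.9091 kN.
I_c = (π/8 − 8/(9π))·r⁴ = 0.109757 × 1.58⁴ = 0.684007 m⁴.
Centre of pressure: y_p = y_c + I_c/(y_c·A) = 4.00943 + 0.684007/(4.00943 × 3.92134) = 4.00943 + 0.0435054 = 4.05294 m along the plane.
Vertically, h_p = y_p·sinθ = 4.05294 × 0.469472 = 1.90274 m.

h_p = 1.90 m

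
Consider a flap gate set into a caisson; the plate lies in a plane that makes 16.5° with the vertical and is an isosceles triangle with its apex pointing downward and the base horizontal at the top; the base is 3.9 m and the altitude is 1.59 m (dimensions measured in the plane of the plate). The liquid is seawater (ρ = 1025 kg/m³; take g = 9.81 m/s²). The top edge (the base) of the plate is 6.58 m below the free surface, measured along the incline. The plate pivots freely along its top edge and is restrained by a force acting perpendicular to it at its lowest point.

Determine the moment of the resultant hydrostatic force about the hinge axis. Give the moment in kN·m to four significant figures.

M ≈ 116.8 kN·m

γ = ρg = 1025 × 9.81 / 1000 = 10.05525 kN/m³.
The plate makes 16.5° with the vertical, i.e. θ = 90° − 16.5° = 73.5° to the horizontal. Measuring y along the incline from the free-surface line, vertical depth h = y·sinθ with sinθ = 0.958820.
With the apex down, the centroid sits h/3 = 1.59/3 = 0.53 m below the base (the top edge), so y_c = 6.58 + 0.53 = 7.11 m and h_c = 7.11 × 0.958820 = 6.81721 m.
A = ½ × 3.9 × 1.59 = 3.1005 m².
Resultant F = γ·h_c·A = 10.05525 × 6.81721 × 3.1005 = 212.535 kN.
I_c = b·h³/36 = 3.9 × 1.59³/36 = 0.435465 m⁴.
Centre of pressure: y_p = y_c + I_c/(y_c·A) = 7.11 + 0.435465/(7.11 × 3.1005) = 7.11 + 0.0197539 = 7.12975 m along the plane.
The resultant acts 0.53 + 0.0197539 = 0.549754 m (along the plate) below the hinge at the top edge, so the moment about the hinge is M = F × 0.549754 = 212.535 × 0.549754 = 116.842 kN·m.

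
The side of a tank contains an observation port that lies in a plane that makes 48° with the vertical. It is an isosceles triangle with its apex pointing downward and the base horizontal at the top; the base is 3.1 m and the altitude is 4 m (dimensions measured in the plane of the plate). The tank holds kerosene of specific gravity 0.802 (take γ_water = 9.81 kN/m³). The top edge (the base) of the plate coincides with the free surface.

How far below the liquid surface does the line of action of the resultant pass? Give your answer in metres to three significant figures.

h_p = 1.34 m

γ = 0.802 × 9.81 = 7.86762 kN/m³.
The plate makes 48° with the vertical, i.e. θ = 90° − 48° = 42° to the horizontal. Measuring y along the incline from the free-surface line, vertical depth h = y·sinθ with sinθ = 0.669131.
With the apex down, the centroid sits h/3 = 4/3 = 1.33333 m below the base (the top edge), so y_c = 1.33333 m and h_c = 1.33333 × 0.669131 = 0.892172 m.
A = ½ × 3.1 × 4 = 6.2 m².
Resultant F = γ·h_c·A = 7.86762 × 0.892172 × 6.2 = 43.5195 kN.
I_c = b·h³/36 = 3.1 × 4³/36 = 5.51111 m⁴.
Centre of pressure: y_p = y_c + I_c/(y_c·A) = 1.33333 + 5.51111/(1.33333 × 6.2) = 1.33333 + 0.666668 = 2 m along the plane.
Vertically, h_p = y_p·sinθ = 2 × 0.669131 = 1.33826 m.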